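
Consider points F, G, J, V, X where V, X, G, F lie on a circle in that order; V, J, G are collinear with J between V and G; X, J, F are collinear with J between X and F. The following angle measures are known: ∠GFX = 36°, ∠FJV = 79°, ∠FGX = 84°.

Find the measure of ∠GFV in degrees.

∠GFV = 77°

1. ∠FXG = 60°  [△XGF]
2. ∠FJG = 101°  [linear pair at J on VG]
3. ∠FVG = 60°  [same arc GF]
4. ∠FGV = 43°  [△GJF]
5. ∠GFV = 77°  [△VGF]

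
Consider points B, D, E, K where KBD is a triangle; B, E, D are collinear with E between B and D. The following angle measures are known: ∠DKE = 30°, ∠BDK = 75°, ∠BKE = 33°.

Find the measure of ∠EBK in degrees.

∠EBK = 42°

1. ∠EDK = 75°  [E on ray DB]
2. ∠DEK = 75°  [△KED]
3. ∠BEK = 105°  [linear pair at E on BD]
4. ∠EBK = 42°  [△KBE]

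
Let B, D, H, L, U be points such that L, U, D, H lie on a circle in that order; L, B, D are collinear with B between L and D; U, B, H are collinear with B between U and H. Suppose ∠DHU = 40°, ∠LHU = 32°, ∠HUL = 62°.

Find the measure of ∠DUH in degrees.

∠DUH = 46°

1. ∠HLU = 86°  [△LUH]
2. ∠HDU = 94°  [cyclic LUDH, opposite ∠L+∠D]
3. ∠DUH = 46°  [△UDH]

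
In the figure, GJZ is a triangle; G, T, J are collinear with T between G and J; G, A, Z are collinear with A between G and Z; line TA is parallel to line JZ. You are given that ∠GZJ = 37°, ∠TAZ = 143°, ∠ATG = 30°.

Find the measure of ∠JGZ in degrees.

∠JGZ = 113°

1. ∠GAT = 37°  [TA∥JZ, corresponding at A]
2. ∠AGT = 113°  [△GTA]
3. ∠JGZ = 113°  [T on GJ, A on GZ]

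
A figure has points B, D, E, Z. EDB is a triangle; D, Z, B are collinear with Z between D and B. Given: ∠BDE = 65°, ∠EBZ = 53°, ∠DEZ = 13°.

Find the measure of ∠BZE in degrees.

1. ∠EDZ = 65°  [Z on ray DB]
2. ∠DZE = 102°  [△EDZ]
3. ∠BZE = 78°  [linear pair at Z on DB]

∠BZE = 78°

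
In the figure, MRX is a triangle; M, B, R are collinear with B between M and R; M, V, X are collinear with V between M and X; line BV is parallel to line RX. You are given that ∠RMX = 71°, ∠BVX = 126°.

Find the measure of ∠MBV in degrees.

1. ∠BMV = 71°  [B on MR, V on MX]
2. ∠BVM = 54°  [linear pair at V on MX]
3. ∠MBV = 55°  [△MBV]

∠MBV = 55°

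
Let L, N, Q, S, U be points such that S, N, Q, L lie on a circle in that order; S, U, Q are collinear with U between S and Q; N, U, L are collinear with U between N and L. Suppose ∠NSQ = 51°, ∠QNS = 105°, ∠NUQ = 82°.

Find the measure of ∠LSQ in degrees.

∠LSQ = 74°

1. ∠NQS = 24°  [△SNQ]
2. ∠LUS = 82°  [vertical angles at U]
3. ∠NLS = 24°  [same arc SN]
4. ∠LSQ = 74°  [△SUL]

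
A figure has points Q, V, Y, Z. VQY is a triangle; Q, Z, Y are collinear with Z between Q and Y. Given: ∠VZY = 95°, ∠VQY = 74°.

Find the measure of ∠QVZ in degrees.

∠QVZ = 21°

1. ∠QZV = 85°  [linear pair at Z on QY]
2. ∠VQZ = 74°  [Z on ray QY]
3. ∠QVZ = 21°  [△VQZ]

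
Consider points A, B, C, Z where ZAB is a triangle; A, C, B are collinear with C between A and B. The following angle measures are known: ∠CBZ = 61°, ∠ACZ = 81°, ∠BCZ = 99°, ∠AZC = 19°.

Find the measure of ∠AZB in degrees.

∠AZB = 39°

1. ∠ABZ = 61°  [C on ray BA]
2. ∠CAZ = 80°  [△ZAC]
3. ∠BAZ = 80°  [C on ray AB]
4. ∠AZB = 39°  [△ZAB]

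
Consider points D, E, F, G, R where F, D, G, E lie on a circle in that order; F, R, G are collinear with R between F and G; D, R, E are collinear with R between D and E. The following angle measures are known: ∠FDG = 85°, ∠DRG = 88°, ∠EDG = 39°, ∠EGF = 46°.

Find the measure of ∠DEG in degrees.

1. ∠ERF = 88°  [vertical angles at R]
2. ∠ERG = 92°  [linear pair at R on FG]
3. ∠DEG = 42°  [△GRE]

∠DEG = 42°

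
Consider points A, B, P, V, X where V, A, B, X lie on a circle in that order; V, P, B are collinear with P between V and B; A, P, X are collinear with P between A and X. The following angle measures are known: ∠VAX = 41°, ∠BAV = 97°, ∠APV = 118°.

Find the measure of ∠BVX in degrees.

1. ∠VBX = 41°  [same arc VX]
2. ∠BXV = 83°  [cyclic VABX, opposite ∠A+∠X]
3. ∠BVX = 56°  [△VBX]

∠BVX = 56°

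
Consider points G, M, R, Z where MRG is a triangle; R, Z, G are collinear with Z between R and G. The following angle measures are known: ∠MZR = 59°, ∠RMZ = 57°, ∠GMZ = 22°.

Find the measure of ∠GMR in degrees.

1. ∠MRZ = 64°  [△MRZ]
2. ∠GZM = 121°  [linear pair at Z on RG]
3. ∠MGZ = 37°  [△MZG]
4. ∠GRM = 64°  [Z on ray RG]
5. ∠MGR = 37°  [Z on ray GR]
6. ∠GMR = 79°  [△MRG]

∠GMR = 79°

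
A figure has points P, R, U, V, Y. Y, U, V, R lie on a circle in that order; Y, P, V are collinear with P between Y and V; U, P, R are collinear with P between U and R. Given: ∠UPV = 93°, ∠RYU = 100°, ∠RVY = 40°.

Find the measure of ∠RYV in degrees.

∠RYV = 47°

1. ∠RPY = 93°  [vertical angles at P]
2. ∠RUY = 40°  [same arc YR]
3. ∠URY = 40°  [△YUR]
4. ∠RYV = 47°  [△YPR]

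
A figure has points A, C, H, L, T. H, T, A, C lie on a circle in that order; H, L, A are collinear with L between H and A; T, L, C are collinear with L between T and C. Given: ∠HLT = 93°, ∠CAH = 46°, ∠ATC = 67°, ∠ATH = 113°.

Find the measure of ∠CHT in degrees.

1. ∠ALC = 93°  [vertical angles at L]
2. ∠ACT = 41°  [△ALC]
3. ∠CAT = 72°  [△TAC]
4. ∠CHT = 108°  [cyclic HTAC, opposite ∠H+∠A]

∠CHT = 108°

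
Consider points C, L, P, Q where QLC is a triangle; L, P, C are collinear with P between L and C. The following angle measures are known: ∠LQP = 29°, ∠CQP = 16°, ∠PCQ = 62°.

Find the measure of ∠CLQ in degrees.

1. ∠CPQ = 102°  [△QPC]
2. ∠LPQ = 78°  [linear pair at P on LC]
3. ∠PLQ = 73°  [△QLP]
4. ∠CLQ = 73°  [P on ray LC]

∠CLQ = 73°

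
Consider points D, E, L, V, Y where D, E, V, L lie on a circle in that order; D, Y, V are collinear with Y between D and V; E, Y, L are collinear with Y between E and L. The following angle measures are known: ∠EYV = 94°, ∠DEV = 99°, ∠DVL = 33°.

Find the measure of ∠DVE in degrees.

1. ∠DYL = 94°  [vertical angles at Y]
2. ∠DLV = 81°  [cyclic DEVL, opposite ∠E+∠L]
3. ∠LDV = 66°  [△DVL]
4. ∠DLE = 20°  [△DYL]
5. ∠DVE = 20°  [same arc DE]

∠DVE = 20°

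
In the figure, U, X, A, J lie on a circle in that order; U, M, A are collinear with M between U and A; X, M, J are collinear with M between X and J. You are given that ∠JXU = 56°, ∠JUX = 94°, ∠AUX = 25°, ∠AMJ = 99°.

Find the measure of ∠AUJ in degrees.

1. ∠UJX = 30°  [△UXJ]
2. ∠JMU = 81°  [linear pair at M on UA]
3. ∠AUJ = 69°  [△UMJ]

∠AUJ = 69°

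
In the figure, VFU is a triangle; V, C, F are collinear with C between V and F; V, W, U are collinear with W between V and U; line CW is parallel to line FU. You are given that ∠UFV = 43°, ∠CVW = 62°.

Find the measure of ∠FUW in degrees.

∠FUW = 75°

1. ∠VCW = 43°  [CW∥FU, corresponding at C]
2. ∠CWV = 75°  [△VCW]
3. ∠CWU = 105°  [linear pair at W on VU]
4. ∠FUW = 75°  [CW∥FU, co-interior at U–W]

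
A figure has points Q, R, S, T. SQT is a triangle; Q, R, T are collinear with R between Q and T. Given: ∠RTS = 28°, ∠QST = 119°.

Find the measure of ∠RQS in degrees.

1. ∠QTS = 28°  [R on ray TQ]
2. ∠SQT = 33°  [△SQT]
3. ∠RQS = 33°  [R on ray QT]

∠RQS = 33°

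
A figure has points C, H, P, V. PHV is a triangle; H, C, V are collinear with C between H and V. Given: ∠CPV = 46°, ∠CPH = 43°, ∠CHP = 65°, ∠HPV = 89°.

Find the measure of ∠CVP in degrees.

1. ∠PHV = 65°  [C on ray HV]
2. ∠HVP = 26°  [△PHV]
3. ∠CVP = 26°  [C on ray VH]

∠CVP = 26°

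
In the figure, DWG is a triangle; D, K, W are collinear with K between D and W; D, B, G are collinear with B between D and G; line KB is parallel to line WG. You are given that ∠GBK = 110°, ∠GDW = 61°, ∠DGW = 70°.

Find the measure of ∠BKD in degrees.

1. ∠DBK = 70°  [linear pair at B on DG]
2. ∠BDK = 61°  [K on DW, B on DG]
3. ∠BKD = 49°  [△DKB]

∠BKD = 49°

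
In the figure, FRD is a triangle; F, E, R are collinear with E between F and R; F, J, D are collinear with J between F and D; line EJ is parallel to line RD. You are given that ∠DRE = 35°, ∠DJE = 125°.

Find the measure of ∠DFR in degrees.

∠DFR = 90°

1. ∠DRF = 35°  [E on ray RF]
2. ∠EJF = 55°  [linear pair at J on FD]
3. ∠FEJ = 35°  [EJ∥RD, corresponding at E]
4. ∠EFJ = 90°  [△FEJ]
5. ∠DFR = 90°  [E on FR, J on FD]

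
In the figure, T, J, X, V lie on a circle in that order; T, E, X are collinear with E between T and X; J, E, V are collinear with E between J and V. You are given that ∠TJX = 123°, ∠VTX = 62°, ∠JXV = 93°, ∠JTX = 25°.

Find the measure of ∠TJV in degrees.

∠TJV = 61°

1. ∠TVX = 57°  [cyclic TJXV, opposite ∠J+∠V]
2. ∠TXV = 61°  [△TXV]
3. ∠TJV = 61°  [same arc TV]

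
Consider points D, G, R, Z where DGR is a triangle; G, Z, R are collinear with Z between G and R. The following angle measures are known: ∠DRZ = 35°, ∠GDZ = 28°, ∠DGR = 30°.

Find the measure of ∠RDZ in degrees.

∠RDZ = 87°

1. ∠DGZ = 30°  [Z on ray GR]
2. ∠DZG = 122°  [△DGZ]
3. ∠DZR = 58°  [linear pair at Z on GR]
4. ∠RDZ = 87°  [△DZR]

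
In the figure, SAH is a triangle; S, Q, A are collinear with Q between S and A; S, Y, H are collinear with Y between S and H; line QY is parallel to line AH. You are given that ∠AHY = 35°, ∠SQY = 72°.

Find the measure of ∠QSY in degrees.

1. ∠AHS = 35°  [Y on ray HS]
2. ∠HAS = 72°  [QY∥AH, corresponding at Q]
3. ∠ASH = 73°  [△SAH]
4. ∠QSY = 73°  [Q on SA, Y on SH]

∠QSY = 73°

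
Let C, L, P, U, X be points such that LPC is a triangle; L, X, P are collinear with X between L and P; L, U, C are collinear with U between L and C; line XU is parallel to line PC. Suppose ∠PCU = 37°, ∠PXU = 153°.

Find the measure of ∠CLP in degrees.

1. ∠LCP = 37°  [U on ray CL]
2. ∠LXU = 27°  [linear pair at X on LP]
3. ∠LUX = 37°  [XU∥PC, corresponding at U]
4. ∠ULX = 116°  [△LXU]
5. ∠CLP = 116°  [X on LP, U on LC]

∠CLP = 116°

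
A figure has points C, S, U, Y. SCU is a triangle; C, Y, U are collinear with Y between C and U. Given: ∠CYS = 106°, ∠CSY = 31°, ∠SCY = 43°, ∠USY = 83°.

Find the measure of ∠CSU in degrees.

1. ∠SYU = 74°  [linear pair at Y on CU]
2. ∠SCU = 43°  [Y on ray CU]
3. ∠SUY = 23°  [△SYU]
4. ∠CUS = 23°  [Y on ray UC]
5. ∠CSU = 114°  [△SCU]

∠CSU = 114°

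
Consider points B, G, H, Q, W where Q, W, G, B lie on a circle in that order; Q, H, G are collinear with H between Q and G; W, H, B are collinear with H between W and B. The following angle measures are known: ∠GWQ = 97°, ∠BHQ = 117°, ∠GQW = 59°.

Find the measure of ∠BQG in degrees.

1. ∠QGW = 24°  [△QWG]
2. ∠QBW = 24°  [same arc QW]
3. ∠BQG = 39°  [△QHB]

∠BQG = 39°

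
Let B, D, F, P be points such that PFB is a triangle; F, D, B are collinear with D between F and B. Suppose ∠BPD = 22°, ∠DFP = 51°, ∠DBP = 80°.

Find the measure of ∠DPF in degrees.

∠DPF = 27°

1. ∠BDP = 78°  [△PDB]
2. ∠FDP = 102°  [linear pair at D on FB]
3. ∠DPF = 27°  [△PFD]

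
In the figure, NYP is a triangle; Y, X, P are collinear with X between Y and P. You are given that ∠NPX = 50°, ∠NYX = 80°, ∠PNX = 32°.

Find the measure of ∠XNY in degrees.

∠XNY = 18°

1. ∠NXP = 98°  [△NXP]
2. ∠NXY = 82°  [linear pair at X on YP]
3. ∠XNY = 18°  [△NYX]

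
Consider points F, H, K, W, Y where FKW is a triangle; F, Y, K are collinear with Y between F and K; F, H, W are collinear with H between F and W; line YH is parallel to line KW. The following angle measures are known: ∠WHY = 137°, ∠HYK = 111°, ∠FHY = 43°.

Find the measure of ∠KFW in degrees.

∠KFW = 68°

1. ∠FYH = 69°  [linear pair at Y on FK]
2. ∠HFY = 68°  [△FYH]
3. ∠KFW = 68°  [Y on FK, H on FW]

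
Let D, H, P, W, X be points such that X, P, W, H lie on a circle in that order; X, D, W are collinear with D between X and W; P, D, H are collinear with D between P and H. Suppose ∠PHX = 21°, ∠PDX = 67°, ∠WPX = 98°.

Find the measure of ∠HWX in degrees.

1. ∠PWX = 21°  [same arc XP]
2. ∠HDW = 67°  [vertical angles at D]
3. ∠PXW = 61°  [△XPW]
4. ∠PHW = 61°  [same arc PW]
5. ∠HWX = 52°  [△WDH]

∠HWX = 52°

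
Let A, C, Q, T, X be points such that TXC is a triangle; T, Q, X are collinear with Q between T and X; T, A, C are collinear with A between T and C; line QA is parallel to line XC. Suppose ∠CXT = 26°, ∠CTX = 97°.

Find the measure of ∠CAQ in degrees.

1. ∠TCX = 57°  [△TXC]
2. ∠QAT = 57°  [QA∥XC, corresponding at A]
3. ∠CAQ = 123°  [linear pair at A on TC]

∠CAQ = 123°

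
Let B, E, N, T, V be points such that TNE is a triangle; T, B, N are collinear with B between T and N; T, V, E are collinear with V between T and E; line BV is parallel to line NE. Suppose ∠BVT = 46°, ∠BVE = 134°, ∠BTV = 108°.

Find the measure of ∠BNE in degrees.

1. ∠TBV = 26°  [△TBV]
2. ∠NBV = 154°  [linear pair at B on TN]
3. ∠BNE = 26°  [BV∥NE, co-interior at N–B]

∠BNE = 26°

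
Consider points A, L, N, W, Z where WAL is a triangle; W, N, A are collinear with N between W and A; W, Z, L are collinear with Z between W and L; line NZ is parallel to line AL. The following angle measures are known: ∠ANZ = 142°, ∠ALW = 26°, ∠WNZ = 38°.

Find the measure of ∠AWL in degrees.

1. ∠NZW = 26°  [NZ∥AL, corresponding at Z]
2. ∠NWZ = 116°  [△WNZ]
3. ∠AWL = 116°  [N on WA, Z on WL]

∠AWL = 116°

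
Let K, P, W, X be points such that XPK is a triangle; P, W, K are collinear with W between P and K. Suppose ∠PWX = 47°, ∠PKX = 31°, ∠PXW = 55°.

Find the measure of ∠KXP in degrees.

∠KXP = 71°

1. ∠WPX = 78°  [△XPW]
2. ∠KPX = 78°  [W on ray PK]
3. ∠KXP = 71°  [△XPK]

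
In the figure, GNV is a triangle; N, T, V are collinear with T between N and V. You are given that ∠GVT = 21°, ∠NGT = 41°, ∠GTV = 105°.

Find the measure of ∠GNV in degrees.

∠GNV = 64°

1. ∠GTN = 75°  [linear pair at T on NV]
2. ∠GNT = 64°  [△GNT]
3. ∠GNV = 64°  [T on ray NV]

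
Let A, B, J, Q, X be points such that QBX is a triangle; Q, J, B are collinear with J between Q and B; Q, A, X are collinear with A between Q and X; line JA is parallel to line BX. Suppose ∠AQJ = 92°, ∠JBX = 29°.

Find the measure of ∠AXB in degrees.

∠AXB = 59°

1. ∠BQX = 92°  [J on QB, A on QX]
2. ∠QBX = 29°  [J on ray BQ]
3. ∠BXQ = 59°  [△QBX]
4. ∠AXB = 59°  [A on ray XQ]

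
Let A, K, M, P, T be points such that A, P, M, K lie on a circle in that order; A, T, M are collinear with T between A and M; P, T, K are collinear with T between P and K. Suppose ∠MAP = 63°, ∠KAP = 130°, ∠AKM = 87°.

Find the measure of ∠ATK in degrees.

1. ∠MKP = 63°  [same arc PM]
2. ∠KMP = 50°  [cyclic APMK, opposite ∠A+∠M]
3. ∠APM = 93°  [cyclic APMK, opposite ∠P+∠K]
4. ∠KPM = 67°  [△PMK]
5. ∠AMP = 24°  [△APM]
6. ∠KAM = 67°  [same arc MK]
7. ∠AKP = 24°  [same arc AP]
8. ∠ATK = 89°  [△ATK]

∠ATK = 89°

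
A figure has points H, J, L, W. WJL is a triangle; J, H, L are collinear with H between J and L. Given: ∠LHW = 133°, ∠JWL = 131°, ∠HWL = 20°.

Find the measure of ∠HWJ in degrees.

1. ∠HLW = 27°  [△WHL]
2. ∠JHW = 47°  [linear pair at H on JL]
3. ∠JLW = 27°  [H on ray LJ]
4. ∠LJW = 22°  [△WJL]
5. ∠HJW = 22°  [H on ray JL]
6. ∠HWJ = 111°  [△WJH]

∠HWJ = 111°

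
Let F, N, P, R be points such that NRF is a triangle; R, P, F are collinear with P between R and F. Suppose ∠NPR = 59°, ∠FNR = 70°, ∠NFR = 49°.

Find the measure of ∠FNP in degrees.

1. ∠FPN = 121°  [linear pair at P on RF]
2. ∠NFP = 49°  [P on ray FR]
3. ∠FNP = 10°  [△NPF]

∠FNP = 10°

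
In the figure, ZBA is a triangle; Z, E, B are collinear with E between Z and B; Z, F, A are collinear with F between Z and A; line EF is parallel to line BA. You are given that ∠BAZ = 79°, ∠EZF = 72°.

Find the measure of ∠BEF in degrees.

∠BEF = 151°

1. ∠EFZ = 79°  [EF∥BA, corresponding at F]
2. ∠FEZ = 29°  [△ZEF]
3. ∠BEF = 151°  [linear pair at E on ZB]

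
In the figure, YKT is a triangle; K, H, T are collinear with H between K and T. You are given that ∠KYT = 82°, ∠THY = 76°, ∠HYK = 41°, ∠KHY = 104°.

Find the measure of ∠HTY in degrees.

1. ∠HKY = 35°  [△YKH]
2. ∠TKY = 35°  [H on ray KT]
3. ∠KTY = 63°  [△YKT]
4. ∠HTY = 63°  [H on ray TK]

∠HTY = 63°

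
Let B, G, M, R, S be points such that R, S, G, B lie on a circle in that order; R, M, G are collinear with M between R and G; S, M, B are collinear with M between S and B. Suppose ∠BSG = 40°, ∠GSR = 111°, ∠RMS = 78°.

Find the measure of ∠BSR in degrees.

1. ∠BRG = 40°  [same arc GB]
2. ∠GBR = 69°  [cyclic RSGB, opposite ∠S+∠B]
3. ∠BGR = 71°  [△RGB]
4. ∠BSR = 71°  [same arc RB]

∠BSR = 71°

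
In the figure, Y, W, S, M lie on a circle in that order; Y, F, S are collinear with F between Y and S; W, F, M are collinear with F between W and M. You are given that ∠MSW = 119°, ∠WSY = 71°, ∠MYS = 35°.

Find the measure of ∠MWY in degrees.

∠MWY = 48°

1. ∠MYW = 61°  [cyclic YWSM, opposite ∠Y+∠S]
2. ∠WMY = 71°  [same arc YW]
3. ∠MWY = 48°  [△YWM]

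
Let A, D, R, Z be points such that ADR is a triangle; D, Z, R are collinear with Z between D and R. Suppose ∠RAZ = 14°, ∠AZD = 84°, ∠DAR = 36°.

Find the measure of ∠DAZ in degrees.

∠DAZ = 22°

1. ∠AZR = 96°  [linear pair at Z on DR]
2. ∠ARZ = 70°  [△AZR]
3. ∠ARD = 70°  [Z on ray RD]
4. ∠ADR = 74°  [△ADR]
5. ∠ADZ = 74°  [Z on ray DR]
6. ∠DAZ = 22°  [△ADZ]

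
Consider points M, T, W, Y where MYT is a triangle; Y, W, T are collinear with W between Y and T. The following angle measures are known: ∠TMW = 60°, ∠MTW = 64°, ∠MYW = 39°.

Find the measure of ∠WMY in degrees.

∠WMY = 17°

1. ∠MWT = 56°  [△MWT]
2. ∠MWY = 124°  [linear pair at W on YT]
3. ∠WMY = 17°  [△MYW]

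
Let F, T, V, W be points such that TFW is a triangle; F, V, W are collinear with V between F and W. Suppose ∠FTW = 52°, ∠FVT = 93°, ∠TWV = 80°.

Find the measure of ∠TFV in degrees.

1. ∠FWT = 80°  [V on ray WF]
2. ∠TFW = 48°  [△TFW]
3. ∠TFV = 48°  [V on ray FW]

∠TFV = 48°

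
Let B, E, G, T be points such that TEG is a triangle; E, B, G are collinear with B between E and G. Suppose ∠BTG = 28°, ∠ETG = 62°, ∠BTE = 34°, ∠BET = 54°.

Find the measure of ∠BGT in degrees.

∠BGT = 64°

1. ∠EBT = 92°  [△TEB]
2. ∠GBT = 88°  [linear pair at B on EG]
3. ∠BGT = 64°  [△TBG]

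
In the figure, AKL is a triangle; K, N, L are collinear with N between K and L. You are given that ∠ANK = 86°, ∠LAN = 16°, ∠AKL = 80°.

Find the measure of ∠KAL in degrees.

∠KAL = 30°

1. ∠ANL = 94°  [linear pair at N on KL]
2. ∠ALN = 70°  [△ANL]
3. ∠ALK = 70°  [N on ray LK]
4. ∠KAL = 30°  [△AKL]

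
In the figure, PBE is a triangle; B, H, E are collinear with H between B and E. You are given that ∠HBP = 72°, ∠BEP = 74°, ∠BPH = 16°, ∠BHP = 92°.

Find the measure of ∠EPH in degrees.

∠EPH = 18°

1. ∠HEP = 74°  [H on ray EB]
2. ∠EHP = 88°  [linear pair at H on BE]
3. ∠EPH = 18°  [△PHE]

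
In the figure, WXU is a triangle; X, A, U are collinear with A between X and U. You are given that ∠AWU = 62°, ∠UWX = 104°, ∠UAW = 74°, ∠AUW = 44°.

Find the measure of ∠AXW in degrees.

∠AXW = 32°

1. ∠WUX = 44°  [A on ray UX]
2. ∠UXW = 32°  [△WXU]
3. ∠AXW = 32°  [A on ray XU]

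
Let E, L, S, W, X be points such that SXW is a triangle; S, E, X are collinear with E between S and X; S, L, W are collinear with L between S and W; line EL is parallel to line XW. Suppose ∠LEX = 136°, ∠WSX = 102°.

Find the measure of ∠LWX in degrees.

1. ∠LES = 44°  [linear pair at E on SX]
2. ∠ESL = 102°  [E on SX, L on SW]
3. ∠ELS = 34°  [△SEL]
4. ∠ELW = 146°  [linear pair at L on SW]
5. ∠LWX = 34°  [EL∥XW, co-interior at W–L]

∠LWX = 34°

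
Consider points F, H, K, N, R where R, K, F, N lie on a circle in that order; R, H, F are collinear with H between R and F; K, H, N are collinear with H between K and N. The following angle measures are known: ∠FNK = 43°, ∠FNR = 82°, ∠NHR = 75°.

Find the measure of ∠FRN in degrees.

∠FRN = 66°

1. ∠FRK = 43°  [same arc KF]
2. ∠FKR = 98°  [cyclic RKFN, opposite ∠K+∠N]
3. ∠FHK = 75°  [vertical angles at H]
4. ∠KFR = 39°  [△RKF]
5. ∠FKN = 66°  [△KHF]
6. ∠FRN = 66°  [same arc FN]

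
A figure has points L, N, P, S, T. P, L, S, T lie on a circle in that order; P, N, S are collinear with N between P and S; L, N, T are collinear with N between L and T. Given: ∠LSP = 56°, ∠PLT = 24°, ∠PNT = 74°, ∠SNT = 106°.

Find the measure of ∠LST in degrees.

∠LST = 80°

1. ∠LTP = 56°  [same arc PL]
2. ∠LPT = 100°  [△PLT]
3. ∠LST = 80°  [cyclic PLST, opposite ∠P+∠S]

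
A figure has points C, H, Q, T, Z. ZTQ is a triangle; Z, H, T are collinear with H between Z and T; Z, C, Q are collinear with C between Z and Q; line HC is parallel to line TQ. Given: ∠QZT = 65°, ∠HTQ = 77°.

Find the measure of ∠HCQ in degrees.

∠HCQ = 142°

1. ∠QTZ = 77°  [H on ray TZ]
2. ∠TQZ = 38°  [△ZTQ]
3. ∠HCZ = 38°  [HC∥TQ, corresponding at C]
4. ∠HCQ = 142°  [linear pair at C on ZQ]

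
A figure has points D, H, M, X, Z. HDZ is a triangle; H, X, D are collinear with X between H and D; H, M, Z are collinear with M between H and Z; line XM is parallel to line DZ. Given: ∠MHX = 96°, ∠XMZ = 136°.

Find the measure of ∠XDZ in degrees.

∠XDZ = 40°

1. ∠HMX = 44°  [linear pair at M on HZ]
2. ∠HXM = 40°  [△HXM]
3. ∠DXM = 140°  [linear pair at X on HD]
4. ∠XDZ = 40°  [XM∥DZ, co-interior at D–X]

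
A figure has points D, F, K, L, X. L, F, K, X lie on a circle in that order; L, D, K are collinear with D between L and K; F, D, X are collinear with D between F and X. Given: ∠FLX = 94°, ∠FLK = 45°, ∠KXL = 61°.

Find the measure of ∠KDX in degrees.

∠KDX = 65°

1. ∠FKX = 86°  [cyclic LFKX, opposite ∠L+∠K]
2. ∠FXK = 45°  [same arc FK]
3. ∠KFX = 49°  [△FKX]
4. ∠KLX = 49°  [same arc KX]
5. ∠LKX = 70°  [△LKX]
6. ∠KDX = 65°  [△KDX]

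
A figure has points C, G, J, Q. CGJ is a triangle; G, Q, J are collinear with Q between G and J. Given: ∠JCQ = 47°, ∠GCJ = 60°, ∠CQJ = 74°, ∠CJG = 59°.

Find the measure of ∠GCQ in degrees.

∠GCQ = 13°

1. ∠CGJ = 61°  [△CGJ]
2. ∠CQG = 106°  [linear pair at Q on GJ]
3. ∠CGQ = 61°  [Q on ray GJ]
4. ∠GCQ = 13°  [△CGQ]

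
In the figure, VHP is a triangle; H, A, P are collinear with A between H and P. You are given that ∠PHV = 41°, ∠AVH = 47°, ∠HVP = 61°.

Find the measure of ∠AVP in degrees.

∠AVP = 14°

1. ∠HPV = 78°  [△VHP]
2. ∠AHV = 41°  [A on ray HP]
3. ∠HAV = 92°  [△VHA]
4. ∠APV = 78°  [A on ray PH]
5. ∠PAV = 88°  [linear pair at A on HP]
6. ∠AVP = 14°  [△VAP]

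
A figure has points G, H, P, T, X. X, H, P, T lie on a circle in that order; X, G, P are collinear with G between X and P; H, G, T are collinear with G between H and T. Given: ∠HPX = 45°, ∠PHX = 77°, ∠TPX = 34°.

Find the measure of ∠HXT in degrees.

1. ∠HTX = 45°  [same arc XH]
2. ∠THX = 34°  [same arc XT]
3. ∠HXT = 101°  [△XHT]

∠HXT = 101°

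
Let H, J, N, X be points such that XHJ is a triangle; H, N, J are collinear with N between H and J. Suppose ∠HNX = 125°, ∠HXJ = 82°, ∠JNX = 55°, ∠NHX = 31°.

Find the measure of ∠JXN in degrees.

∠JXN = 58°

1. ∠JHX = 31°  [N on ray HJ]
2. ∠HJX = 67°  [△XHJ]
3. ∠NJX = 67°  [N on ray JH]
4. ∠JXN = 58°  [△XNJ]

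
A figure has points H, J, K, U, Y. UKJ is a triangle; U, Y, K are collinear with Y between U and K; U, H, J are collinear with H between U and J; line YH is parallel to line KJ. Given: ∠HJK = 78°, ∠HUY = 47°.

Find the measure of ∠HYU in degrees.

∠HYU = 55°

1. ∠KJU = 78°  [H on ray JU]
2. ∠JUK = 47°  [Y on UK, H on UJ]
3. ∠JKU = 55°  [△UKJ]
4. ∠HYU = 55°  [YH∥KJ, corresponding at Y]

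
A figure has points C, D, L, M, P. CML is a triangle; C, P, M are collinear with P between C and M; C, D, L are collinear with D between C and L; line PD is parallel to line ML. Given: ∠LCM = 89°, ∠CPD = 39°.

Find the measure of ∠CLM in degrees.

1. ∠DCP = 89°  [P on CM, D on CL]
2. ∠CDP = 52°  [△CPD]
3. ∠CLM = 52°  [PD∥ML, corresponding at D]

∠CLM = 52°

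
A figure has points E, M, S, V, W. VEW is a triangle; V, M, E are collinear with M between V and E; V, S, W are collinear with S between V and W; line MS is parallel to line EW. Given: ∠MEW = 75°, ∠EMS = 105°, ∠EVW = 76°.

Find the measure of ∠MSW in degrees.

∠MSW = 151°

1. ∠SMV = 75°  [linear pair at M on VE]
2. ∠MVS = 76°  [M on VE, S on VW]
3. ∠MSV = 29°  [△VMS]
4. ∠MSW = 151°  [linear pair at S on VW]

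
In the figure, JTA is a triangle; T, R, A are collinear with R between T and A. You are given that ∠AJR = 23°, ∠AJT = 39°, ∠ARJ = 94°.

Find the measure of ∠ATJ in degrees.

1. ∠JAR = 63°  [△JRA]
2. ∠JAT = 63°  [R on ray AT]
3. ∠ATJ = 78°  [△JTA]

∠ATJ = 78°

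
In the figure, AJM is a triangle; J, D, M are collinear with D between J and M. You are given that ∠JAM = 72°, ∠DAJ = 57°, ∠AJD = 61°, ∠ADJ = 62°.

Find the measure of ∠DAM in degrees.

∠DAM = 15°

1. ∠AJM = 61°  [D on ray JM]
2. ∠ADM = 118°  [linear pair at D on JM]
3. ∠AMJ = 47°  [△AJM]
4. ∠AMD = 47°  [D on ray MJ]
5. ∠DAM = 15°  [△ADM]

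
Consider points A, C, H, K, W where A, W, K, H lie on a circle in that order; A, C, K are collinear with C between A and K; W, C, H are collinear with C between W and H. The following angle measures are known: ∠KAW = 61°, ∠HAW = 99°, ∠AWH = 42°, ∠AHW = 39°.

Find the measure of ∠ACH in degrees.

1. ∠KHW = 61°  [same arc WK]
2. ∠AKH = 42°  [same arc AH]
3. ∠HCK = 77°  [△KCH]
4. ∠ACH = 103°  [linear pair at C on AK]

∠ACH = 103°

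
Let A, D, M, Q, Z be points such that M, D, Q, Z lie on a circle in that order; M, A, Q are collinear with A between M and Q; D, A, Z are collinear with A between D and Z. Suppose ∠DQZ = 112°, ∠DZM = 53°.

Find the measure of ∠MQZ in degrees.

1. ∠DMZ = 68°  [cyclic MDQZ, opposite ∠M+∠Q]
2. ∠MDZ = 59°  [△MDZ]
3. ∠MQZ = 59°  [same arc MZ]

∠MQZ = 59°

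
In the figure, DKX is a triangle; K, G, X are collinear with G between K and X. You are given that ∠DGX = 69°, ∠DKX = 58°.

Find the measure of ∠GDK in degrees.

∠GDK = 11°

1. ∠DGK = 111°  [linear pair at G on KX]
2. ∠DKG = 58°  [G on ray KX]
3. ∠GDK = 11°  [△DKG]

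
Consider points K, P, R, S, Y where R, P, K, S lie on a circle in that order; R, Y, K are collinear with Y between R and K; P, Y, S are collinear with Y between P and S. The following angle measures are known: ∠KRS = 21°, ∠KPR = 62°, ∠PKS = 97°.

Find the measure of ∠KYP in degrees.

1. ∠KPS = 21°  [same arc KS]
2. ∠KSP = 62°  [△PKS]
3. ∠KRP = 62°  [same arc PK]
4. ∠PKR = 56°  [△RPK]
5. ∠KYP = 103°  [△PYK]

∠KYP = 103°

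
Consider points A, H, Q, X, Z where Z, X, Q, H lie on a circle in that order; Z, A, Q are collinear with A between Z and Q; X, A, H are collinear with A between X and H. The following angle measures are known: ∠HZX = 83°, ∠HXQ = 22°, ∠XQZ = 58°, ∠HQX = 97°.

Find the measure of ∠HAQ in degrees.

1. ∠HZQ = 22°  [same arc QH]
2. ∠XHZ = 58°  [same arc ZX]
3. ∠HAZ = 100°  [△ZAH]
4. ∠HAQ = 80°  [linear pair at A on ZQ]

∠HAQ = 80°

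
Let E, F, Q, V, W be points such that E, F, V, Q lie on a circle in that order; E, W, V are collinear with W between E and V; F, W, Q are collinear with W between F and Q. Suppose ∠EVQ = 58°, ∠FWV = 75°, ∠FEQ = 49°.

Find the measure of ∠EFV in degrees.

1. ∠EFQ = 58°  [same arc EQ]
2. ∠EWF = 105°  [linear pair at W on EV]
3. ∠EQF = 73°  [△EFQ]
4. ∠FEV = 17°  [△EWF]
5. ∠EVF = 73°  [same arc EF]
6. ∠EFV = 90°  [△EFV]

∠EFV = 90°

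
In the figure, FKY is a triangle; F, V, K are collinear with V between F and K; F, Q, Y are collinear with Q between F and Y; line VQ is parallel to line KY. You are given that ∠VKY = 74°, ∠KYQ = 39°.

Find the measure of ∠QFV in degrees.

1. ∠FKY = 74°  [V on ray KF]
2. ∠FYK = 39°  [Q on ray YF]
3. ∠KFY = 67°  [△FKY]
4. ∠QFV = 67°  [V on FK, Q on FY]

∠QFV = 67°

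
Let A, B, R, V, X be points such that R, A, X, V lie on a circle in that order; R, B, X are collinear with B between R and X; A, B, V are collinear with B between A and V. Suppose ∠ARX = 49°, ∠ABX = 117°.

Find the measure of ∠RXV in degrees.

1. ∠AVX = 49°  [same arc AX]
2. ∠RBV = 117°  [vertical angles at B]
3. ∠VBX = 63°  [linear pair at B on RX]
4. ∠RXV = 68°  [△XBV]

∠RXV = 68°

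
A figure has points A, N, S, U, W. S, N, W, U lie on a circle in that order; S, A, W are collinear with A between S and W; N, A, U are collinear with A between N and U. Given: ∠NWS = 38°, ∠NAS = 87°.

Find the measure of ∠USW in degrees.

1. ∠NUS = 38°  [same arc SN]
2. ∠UAW = 87°  [vertical angles at A]
3. ∠SAU = 93°  [linear pair at A on SW]
4. ∠USW = 49°  [△SAU]

∠USW = 49°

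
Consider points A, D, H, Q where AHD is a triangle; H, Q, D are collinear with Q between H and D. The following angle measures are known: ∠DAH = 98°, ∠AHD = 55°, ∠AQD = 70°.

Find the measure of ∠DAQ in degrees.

1. ∠ADH = 27°  [△AHD]
2. ∠ADQ = 27°  [Q on ray DH]
3. ∠DAQ = 83°  [△AQD]

∠DAQ = 83°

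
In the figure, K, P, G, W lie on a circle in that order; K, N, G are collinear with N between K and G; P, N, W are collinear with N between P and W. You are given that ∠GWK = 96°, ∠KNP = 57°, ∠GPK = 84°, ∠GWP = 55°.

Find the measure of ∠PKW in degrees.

∠PKW = 71°

1. ∠GNW = 57°  [vertical angles at N]
2. ∠GKP = 55°  [same arc PG]
3. ∠KGW = 68°  [△GNW]
4. ∠KNW = 123°  [linear pair at N on KG]
5. ∠KPW = 68°  [△KNP]
6. ∠GKW = 16°  [△KGW]
7. ∠KWP = 41°  [△KNW]
8. ∠PKW = 71°  [△KPW]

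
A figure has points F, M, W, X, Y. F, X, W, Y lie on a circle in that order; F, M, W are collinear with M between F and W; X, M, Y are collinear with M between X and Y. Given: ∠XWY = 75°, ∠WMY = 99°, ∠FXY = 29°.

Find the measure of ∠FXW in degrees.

1. ∠XFY = 105°  [cyclic FXWY, opposite ∠F+∠W]
2. ∠FMX = 99°  [vertical angles at M]
3. ∠FYX = 46°  [△FXY]
4. ∠WFX = 52°  [△FMX]
5. ∠FWX = 46°  [same arc FX]
6. ∠FXW = 82°  [△FXW]

∠FXW = 82°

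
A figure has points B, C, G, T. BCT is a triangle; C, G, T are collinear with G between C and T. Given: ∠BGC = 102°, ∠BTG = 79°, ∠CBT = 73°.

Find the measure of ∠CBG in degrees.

∠CBG = 50°

1. ∠BTC = 79°  [G on ray TC]
2. ∠BCT = 28°  [△BCT]
3. ∠BCG = 28°  [G on ray CT]
4. ∠CBG = 50°  [△BCG]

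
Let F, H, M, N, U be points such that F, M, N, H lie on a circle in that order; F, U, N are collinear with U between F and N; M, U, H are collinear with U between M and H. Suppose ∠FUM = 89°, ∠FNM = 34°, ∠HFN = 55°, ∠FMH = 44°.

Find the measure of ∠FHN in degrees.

1. ∠MFN = 47°  [△FUM]
2. ∠FMN = 99°  [△FMN]
3. ∠FHN = 81°  [cyclic FMNH, opposite ∠M+∠H]

∠FHN = 81°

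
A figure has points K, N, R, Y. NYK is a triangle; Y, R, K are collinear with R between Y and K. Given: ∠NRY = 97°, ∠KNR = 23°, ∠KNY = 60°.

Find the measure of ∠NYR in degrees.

∠NYR = 46°

1. ∠KRN = 83°  [linear pair at R on YK]
2. ∠NKR = 74°  [△NRK]
3. ∠NKY = 74°  [R on ray KY]
4. ∠KYN = 46°  [△NYK]
5. ∠NYR = 46°  [R on ray YK]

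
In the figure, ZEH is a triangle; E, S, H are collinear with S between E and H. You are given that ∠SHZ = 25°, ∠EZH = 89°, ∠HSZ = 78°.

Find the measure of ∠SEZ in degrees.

1. ∠EHZ = 25°  [S on ray HE]
2. ∠HEZ = 66°  [△ZEH]
3. ∠SEZ = 66°  [S on ray EH]

∠SEZ = 66°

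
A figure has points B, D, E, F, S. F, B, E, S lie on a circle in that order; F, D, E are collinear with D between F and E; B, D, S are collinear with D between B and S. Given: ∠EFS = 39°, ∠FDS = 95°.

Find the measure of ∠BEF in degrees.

1. ∠EBS = 39°  [same arc ES]
2. ∠BDE = 95°  [vertical angles at D]
3. ∠BEF = 46°  [△BDE]

∠BEF = 46°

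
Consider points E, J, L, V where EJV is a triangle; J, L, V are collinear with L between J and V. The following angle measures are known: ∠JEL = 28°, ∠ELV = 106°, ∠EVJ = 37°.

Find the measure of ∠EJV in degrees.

1. ∠ELJ = 74°  [linear pair at L on JV]
2. ∠EJL = 78°  [△EJL]
3. ∠EJV = 78°  [L on ray JV]

∠EJV = 78°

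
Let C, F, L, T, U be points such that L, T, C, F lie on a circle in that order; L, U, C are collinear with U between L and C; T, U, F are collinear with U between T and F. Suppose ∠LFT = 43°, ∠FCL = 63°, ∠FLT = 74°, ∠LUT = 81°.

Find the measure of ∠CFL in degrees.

1. ∠LCT = 43°  [same arc LT]
2. ∠FTL = 63°  [△LTF]
3. ∠CLT = 36°  [△LUT]
4. ∠CTL = 101°  [△LTC]
5. ∠CFL = 79°  [cyclic LTCF, opposite ∠T+∠F]

∠CFL = 79°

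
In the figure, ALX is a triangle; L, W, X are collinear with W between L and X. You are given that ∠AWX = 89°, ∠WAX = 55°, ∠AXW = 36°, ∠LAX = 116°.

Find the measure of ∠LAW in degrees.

1. ∠AWL = 91°  [linear pair at W on LX]
2. ∠AXL = 36°  [W on ray XL]
3. ∠ALX = 28°  [△ALX]
4. ∠ALW = 28°  [W on ray LX]
5. ∠LAW = 61°  [△ALW]

∠LAW = 61°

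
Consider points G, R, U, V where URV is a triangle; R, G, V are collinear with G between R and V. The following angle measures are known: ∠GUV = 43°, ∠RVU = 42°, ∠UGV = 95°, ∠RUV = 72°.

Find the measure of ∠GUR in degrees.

1. ∠URV = 66°  [△URV]
2. ∠RGU = 85°  [linear pair at G on RV]
3. ∠GRU = 66°  [G on ray RV]
4. ∠GUR = 29°  [△URG]

∠GUR = 29°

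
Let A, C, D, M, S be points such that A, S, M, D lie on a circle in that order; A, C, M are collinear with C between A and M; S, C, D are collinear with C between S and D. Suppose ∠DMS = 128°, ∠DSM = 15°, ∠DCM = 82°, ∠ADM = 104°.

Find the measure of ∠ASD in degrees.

1. ∠MDS = 37°  [△SMD]
2. ∠ACS = 82°  [vertical angles at C]
3. ∠MAS = 37°  [same arc SM]
4. ∠ASD = 61°  [△ACS]

∠ASD = 61°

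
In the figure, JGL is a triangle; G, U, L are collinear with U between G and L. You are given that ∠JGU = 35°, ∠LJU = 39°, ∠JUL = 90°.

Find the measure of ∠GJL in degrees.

∠GJL = 94°

1. ∠JGL = 35°  [U on ray GL]
2. ∠JLU = 51°  [△JUL]
3. ∠GLJ = 51°  [U on ray LG]
4. ∠GJL = 94°  [△JGL]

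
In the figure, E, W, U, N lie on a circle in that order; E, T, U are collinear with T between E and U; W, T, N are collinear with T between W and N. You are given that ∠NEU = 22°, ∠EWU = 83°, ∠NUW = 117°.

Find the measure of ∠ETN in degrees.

1. ∠NWU = 22°  [same arc UN]
2. ∠ENU = 97°  [cyclic EWUN, opposite ∠W+∠N]
3. ∠UNW = 41°  [△WUN]
4. ∠EUN = 61°  [△EUN]
5. ∠NTU = 78°  [△UTN]
6. ∠ETN = 102°  [linear pair at T on EU]

∠ETN = 102°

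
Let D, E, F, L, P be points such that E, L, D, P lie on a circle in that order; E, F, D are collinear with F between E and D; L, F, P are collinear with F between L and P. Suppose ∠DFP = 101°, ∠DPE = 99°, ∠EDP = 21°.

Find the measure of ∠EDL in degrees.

1. ∠EFL = 101°  [vertical angles at F]
2. ∠DLE = 81°  [cyclic ELDP, opposite ∠L+∠P]
3. ∠ELP = 21°  [same arc EP]
4. ∠DEL = 58°  [△EFL]
5. ∠EDL = 41°  [△ELD]

∠EDL = 41°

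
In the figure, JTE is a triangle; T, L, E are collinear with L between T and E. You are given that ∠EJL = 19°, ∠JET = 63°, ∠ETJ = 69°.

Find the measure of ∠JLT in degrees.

∠JLT = 82°

1. ∠JEL = 63°  [L on ray ET]
2. ∠ELJ = 98°  [△JLE]
3. ∠JLT = 82°  [linear pair at L on TE]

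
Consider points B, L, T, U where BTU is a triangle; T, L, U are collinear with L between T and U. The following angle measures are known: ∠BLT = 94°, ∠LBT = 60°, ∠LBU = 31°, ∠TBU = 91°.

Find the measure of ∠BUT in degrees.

1. ∠BLU = 86°  [linear pair at L on TU]
2. ∠BUL = 63°  [△BLU]
3. ∠BUT = 63°  [L on ray UT]

∠BUT = 63°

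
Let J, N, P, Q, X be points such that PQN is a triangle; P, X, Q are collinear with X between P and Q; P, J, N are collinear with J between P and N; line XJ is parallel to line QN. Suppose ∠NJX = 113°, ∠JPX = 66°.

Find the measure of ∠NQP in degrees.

∠NQP = 47°

1. ∠PJX = 67°  [linear pair at J on PN]
2. ∠JXP = 47°  [△PXJ]
3. ∠NQP = 47°  [XJ∥QN, corresponding at X]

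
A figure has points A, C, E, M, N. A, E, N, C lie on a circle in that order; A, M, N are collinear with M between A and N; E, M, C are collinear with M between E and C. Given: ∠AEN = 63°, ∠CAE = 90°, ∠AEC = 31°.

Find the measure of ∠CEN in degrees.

1. ∠ACN = 117°  [cyclic AENC, opposite ∠E+∠C]
2. ∠ANC = 31°  [same arc AC]
3. ∠CAN = 32°  [△ANC]
4. ∠CEN = 32°  [same arc NC]

∠CEN = 32°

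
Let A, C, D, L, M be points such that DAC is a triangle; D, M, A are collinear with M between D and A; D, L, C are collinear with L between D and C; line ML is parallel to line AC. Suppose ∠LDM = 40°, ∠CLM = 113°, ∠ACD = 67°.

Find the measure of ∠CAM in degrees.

∠CAM = 73°

1. ∠ADC = 40°  [M on DA, L on DC]
2. ∠CAD = 73°  [△DAC]
3. ∠CAM = 73°  [M on ray AD]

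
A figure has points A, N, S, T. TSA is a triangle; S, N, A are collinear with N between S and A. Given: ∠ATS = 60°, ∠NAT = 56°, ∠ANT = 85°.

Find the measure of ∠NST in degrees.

∠NST = 64°

1. ∠SAT = 56°  [N on ray AS]
2. ∠AST = 64°  [△TSA]
3. ∠NST = 64°  [N on ray SA]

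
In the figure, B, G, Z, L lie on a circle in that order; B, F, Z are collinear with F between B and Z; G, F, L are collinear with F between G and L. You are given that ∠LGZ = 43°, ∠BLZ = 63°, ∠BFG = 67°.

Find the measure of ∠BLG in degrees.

1. ∠LBZ = 43°  [same arc ZL]
2. ∠LFZ = 67°  [vertical angles at F]
3. ∠BFL = 113°  [linear pair at F on BZ]
4. ∠BLG = 24°  [△BFL]

∠BLG = 24°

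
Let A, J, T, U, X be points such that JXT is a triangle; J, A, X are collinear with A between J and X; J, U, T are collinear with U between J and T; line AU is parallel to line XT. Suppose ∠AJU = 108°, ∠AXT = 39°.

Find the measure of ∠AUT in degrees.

1. ∠TJX = 108°  [A on JX, U on JT]
2. ∠JXT = 39°  [A on ray XJ]
3. ∠JTX = 33°  [△JXT]
4. ∠AUJ = 33°  [AU∥XT, corresponding at U]
5. ∠AUT = 147°  [linear pair at U on JT]

∠AUT = 147°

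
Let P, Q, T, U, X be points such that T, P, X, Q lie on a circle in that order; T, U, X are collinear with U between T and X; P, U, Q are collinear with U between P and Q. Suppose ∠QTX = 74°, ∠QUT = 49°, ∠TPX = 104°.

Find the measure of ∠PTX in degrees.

1. ∠QPX = 74°  [same arc XQ]
2. ∠PUX = 49°  [vertical angles at U]
3. ∠PXT = 57°  [△PUX]
4. ∠PTX = 19°  [△TPX]

∠PTX = 19°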